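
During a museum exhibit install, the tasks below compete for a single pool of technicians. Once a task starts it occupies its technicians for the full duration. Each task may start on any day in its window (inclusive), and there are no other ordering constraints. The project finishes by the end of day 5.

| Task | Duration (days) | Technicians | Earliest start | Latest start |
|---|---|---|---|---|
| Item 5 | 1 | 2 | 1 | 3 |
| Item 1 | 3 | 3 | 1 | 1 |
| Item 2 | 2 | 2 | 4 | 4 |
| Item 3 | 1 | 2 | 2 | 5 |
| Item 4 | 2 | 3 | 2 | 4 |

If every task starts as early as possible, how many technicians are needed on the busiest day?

8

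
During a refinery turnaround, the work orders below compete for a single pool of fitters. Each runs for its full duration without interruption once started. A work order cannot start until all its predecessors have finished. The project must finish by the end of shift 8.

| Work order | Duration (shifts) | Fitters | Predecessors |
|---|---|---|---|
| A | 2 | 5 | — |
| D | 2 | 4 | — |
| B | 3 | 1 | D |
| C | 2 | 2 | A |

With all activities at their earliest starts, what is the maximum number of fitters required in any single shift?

Early-start schedule: A@1, D@1, B@3, C@3.
Load per shift: shift 1: 9, shift 2: 9, shift 3: 3, shift 4: 3, shift 5: 1, shift 6: 0, shift 7: 0, shift 8: 0.
Peak is 9.

9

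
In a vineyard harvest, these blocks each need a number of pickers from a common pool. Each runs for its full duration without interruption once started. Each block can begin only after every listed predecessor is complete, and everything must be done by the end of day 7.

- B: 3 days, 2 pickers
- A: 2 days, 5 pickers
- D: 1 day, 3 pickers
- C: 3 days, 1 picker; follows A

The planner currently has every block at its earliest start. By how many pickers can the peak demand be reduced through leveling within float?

5

Early-start peak: d1:10  d2:7  d3:3  d4:1  d5:1  d6:0  d7:0 ⇒ 10.
Leveled (B@3, A@1, D@3, C@4): d1:5  d2:5  d3:5  d4:3  d5:3  d6:1  d7:0 ⇒ 5.
Reduction 10 − 5 = 5.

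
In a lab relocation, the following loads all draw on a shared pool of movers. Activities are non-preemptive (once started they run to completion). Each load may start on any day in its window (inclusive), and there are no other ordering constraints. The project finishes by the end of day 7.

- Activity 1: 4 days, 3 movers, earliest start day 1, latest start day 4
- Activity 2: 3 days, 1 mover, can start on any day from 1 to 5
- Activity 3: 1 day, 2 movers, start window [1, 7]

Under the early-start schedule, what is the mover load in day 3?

At early start, day 3 has: Activity 1, Activity 2.
Demand: 3 + 1 = 4.

4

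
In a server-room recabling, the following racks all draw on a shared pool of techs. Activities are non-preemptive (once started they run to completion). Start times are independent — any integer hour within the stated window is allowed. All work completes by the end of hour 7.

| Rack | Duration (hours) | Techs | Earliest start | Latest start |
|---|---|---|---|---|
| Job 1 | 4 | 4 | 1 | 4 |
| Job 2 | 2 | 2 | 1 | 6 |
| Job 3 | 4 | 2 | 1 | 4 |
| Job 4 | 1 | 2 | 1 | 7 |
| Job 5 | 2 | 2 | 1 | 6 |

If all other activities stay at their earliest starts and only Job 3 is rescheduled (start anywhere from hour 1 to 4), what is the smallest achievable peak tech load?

10

Job 3@1: h1:12  h2:10  h3:6  h4:6  h5:0  h6:0  h7:0 → peak 12
Job 3@2: h1:10  h2:10  h3:6  h4:6  h5:2  h6:0  h7:0 → peak 10
Job 3@3: h1:10  h2:8  h3:6  h4:6  h5:2  h6:2  h7:0 → peak 10
Job 3@4: h1:10  h2:8  h3:4  h4:6  h5:2  h6:2  h7:2 → peak 10
Best is Job 3@2, peak 10.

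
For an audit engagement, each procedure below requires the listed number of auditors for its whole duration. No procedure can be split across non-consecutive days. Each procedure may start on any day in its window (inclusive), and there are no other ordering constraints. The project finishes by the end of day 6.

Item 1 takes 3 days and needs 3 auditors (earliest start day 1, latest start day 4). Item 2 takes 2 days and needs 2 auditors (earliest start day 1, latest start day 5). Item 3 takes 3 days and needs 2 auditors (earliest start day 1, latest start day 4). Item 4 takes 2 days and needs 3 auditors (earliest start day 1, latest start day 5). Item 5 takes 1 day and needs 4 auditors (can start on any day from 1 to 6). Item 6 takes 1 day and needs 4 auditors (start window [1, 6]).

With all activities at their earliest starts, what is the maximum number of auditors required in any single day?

18

Early-start schedule: Item 1@1, Item 2@1, Item 3@1, Item 4@1, Item 5@1, Item 6@1.
Load per day: day 1: 18, day 2: 10, day 3: 5, day 4: 0, day 5: 0, day 6: 0.
Peak is 18.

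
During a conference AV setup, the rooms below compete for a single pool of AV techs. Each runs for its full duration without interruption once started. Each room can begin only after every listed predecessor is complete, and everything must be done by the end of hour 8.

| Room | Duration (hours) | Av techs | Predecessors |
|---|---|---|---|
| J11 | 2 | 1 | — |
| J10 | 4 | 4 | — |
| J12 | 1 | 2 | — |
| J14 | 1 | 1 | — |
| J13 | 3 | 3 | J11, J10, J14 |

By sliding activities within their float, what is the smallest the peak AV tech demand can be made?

5

Early-start (J11@1, J10@1, J12@1, J14@1, J13@5) gives peak 8: h1:8  h2:5  h3:4  h4:4  h5:3  h6:3  h7:3  h8:0.
Shift J12→5, J14→3.
Schedule J11@1, J10@1, J12@5, J14@3, J13@5: h1:5  h2:5  h3:5  h4:4  h5:5  h6:3  h7:3  h8:0 — peak 5.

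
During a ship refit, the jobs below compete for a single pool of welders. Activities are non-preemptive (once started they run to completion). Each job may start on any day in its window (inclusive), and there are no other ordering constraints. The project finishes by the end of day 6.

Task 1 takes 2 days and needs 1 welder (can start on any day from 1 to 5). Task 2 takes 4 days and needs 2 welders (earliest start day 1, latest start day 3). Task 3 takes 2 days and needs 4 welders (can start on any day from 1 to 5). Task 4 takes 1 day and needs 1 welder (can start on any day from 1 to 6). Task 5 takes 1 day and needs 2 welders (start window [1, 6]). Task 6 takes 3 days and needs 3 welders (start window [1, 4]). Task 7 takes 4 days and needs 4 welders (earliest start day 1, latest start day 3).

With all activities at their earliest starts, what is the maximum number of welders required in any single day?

Early-start schedule: Task 1@1, Task 2@1, Task 3@1, Task 4@1, Task 5@1, Task 6@1, Task 7@1.
Load per day: day 1: 17, day 2: 14, day 3: 9, day 4: 6, day 5: 0, day 6: 0.
Peak is 17.

17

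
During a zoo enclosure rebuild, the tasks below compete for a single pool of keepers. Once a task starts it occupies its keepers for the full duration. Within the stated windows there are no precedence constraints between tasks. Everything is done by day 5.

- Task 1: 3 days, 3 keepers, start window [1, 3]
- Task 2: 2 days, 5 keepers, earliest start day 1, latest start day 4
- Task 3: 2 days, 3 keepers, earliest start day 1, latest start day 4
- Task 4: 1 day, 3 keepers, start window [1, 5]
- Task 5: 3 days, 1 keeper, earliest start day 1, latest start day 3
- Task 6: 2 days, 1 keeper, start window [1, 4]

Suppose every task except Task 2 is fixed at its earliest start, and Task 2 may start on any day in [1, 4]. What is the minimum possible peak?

11

Task 2@1: d1:16  d2:13  d3:4  d4:0  d5:0 → peak 16
Task 2@2: d1:11  d2:13  d3:9  d4:0  d5:0 → peak 13
Task 2@3: d1:11  d2:8  d3:9  d4:5  d5:0 → peak 11
Task 2@4: d1:11  d2:8  d3:4  d4:5  d5:5 → peak 11
Best is Task 2@3, peak 11.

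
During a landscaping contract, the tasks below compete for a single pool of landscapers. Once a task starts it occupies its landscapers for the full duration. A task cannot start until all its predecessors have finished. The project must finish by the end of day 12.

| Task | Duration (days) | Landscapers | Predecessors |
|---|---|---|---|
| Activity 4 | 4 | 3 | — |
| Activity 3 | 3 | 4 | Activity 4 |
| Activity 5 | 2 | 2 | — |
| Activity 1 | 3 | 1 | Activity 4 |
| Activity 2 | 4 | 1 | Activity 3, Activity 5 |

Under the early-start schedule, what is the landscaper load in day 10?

1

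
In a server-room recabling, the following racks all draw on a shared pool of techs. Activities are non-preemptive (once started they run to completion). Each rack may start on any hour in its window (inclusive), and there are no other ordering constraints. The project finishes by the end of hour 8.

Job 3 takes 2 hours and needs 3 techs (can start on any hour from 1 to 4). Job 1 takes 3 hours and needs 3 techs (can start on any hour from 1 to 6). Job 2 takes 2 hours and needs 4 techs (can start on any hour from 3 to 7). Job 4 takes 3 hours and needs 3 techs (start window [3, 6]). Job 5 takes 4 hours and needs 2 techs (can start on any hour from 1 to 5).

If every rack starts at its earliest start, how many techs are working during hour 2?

At early start, hour 2 has: Job 3, Job 1, Job 5.
Demand: 3 + 3 + 2 = 8.

8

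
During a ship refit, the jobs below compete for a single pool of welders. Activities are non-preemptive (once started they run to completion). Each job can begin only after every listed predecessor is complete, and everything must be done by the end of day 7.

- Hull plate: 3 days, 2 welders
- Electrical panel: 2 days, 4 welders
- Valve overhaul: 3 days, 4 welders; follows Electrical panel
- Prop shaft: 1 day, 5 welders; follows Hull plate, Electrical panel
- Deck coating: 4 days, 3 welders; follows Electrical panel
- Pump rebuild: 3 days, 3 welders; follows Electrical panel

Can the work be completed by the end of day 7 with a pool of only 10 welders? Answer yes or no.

yes

Schedule Hull plate@1, Electrical panel@1, Valve overhaul@3, Prop shaft@6, Deck coating@4, Pump rebuild@3: d1:6  d2:6  d3:9  d4:10  d5:10  d6:8  d7:3 — peak 10 ≤ 10.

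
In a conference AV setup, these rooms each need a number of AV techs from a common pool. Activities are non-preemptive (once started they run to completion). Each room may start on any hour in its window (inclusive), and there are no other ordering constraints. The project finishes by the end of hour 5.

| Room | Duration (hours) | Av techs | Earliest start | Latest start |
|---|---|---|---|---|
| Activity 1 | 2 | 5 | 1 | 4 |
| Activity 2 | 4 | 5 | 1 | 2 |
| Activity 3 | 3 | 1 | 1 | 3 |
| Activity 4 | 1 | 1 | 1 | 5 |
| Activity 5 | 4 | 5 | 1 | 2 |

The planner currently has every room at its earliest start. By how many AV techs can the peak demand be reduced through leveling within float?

2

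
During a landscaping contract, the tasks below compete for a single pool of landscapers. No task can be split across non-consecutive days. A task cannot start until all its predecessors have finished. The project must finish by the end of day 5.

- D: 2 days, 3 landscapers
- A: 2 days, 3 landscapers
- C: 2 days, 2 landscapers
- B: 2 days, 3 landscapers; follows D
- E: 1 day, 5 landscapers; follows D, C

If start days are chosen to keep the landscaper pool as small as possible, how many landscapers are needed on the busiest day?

Early-start (D@1, A@1, C@1, B@3, E@3) gives peak 8: d1:8  d2:8  d3:8  d4:3  d5:0.
Shift C→3, E→5.
Schedule D@1, A@1, C@3, B@3, E@5: d1:6  d2:6  d3:5  d4:5  d5:5 — peak 6.
Total landscaper-days = 27 over 5 days ⇒ peak ≥ ⌈27/5⌉ = 6, so 6 is optimal.

6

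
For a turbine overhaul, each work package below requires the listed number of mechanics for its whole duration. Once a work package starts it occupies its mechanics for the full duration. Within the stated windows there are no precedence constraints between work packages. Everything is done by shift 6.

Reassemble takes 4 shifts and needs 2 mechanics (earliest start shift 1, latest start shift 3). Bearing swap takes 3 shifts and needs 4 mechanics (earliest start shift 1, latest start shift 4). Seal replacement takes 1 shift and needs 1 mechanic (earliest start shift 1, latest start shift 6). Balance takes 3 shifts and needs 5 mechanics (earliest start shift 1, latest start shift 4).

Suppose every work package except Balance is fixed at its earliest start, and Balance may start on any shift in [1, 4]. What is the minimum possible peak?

Balance@1: s1:12  s2:11  s3:11  s4:2  s5:0  s6:0 → peak 12
Balance@2: s1:7  s2:11  s3:11  s4:7  s5:0  s6:0 → peak 11
Balance@3: s1:7  s2:6  s3:11  s4:7  s5:5  s6:0 → peak 11
Balance@4: s1:7  s2:6  s3:6  s4:7  s5:5  s6:5 → peak 7
Best is Balance@4, peak 7.

7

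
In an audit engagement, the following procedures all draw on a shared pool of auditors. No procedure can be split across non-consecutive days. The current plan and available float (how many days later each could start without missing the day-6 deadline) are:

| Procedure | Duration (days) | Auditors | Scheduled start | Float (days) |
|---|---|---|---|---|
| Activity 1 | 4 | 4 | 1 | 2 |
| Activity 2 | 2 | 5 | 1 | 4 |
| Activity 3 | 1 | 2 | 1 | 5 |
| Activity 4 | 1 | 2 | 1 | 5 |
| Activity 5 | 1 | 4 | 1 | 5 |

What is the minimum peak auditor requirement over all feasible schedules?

Early-start (Activity 1@1, Activity 2@1, Activity 3@1, Activity 4@1, Activity 5@1) gives peak 17: d1:17  d2:9  d3:4  d4:4  d5:0  d6:0.
Shift Activity 2→5, Activity 5→2.
Schedule Activity 1@1, Activity 2@5, Activity 3@1, Activity 4@1, Activity 5@2: d1:8  d2:8  d3:4  d4:4  d5:5  d6:5 — peak 8.

8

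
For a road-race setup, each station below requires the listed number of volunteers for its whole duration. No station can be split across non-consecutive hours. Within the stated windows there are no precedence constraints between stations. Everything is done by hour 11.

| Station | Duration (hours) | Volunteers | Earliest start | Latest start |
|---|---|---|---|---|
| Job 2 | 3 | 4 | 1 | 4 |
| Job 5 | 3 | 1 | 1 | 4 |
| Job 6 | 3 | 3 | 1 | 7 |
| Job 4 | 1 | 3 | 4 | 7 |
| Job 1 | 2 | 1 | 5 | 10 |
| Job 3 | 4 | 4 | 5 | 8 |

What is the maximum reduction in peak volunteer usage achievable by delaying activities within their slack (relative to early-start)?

3

Early-start peak: h1:8  h2:8  h3:8  h4:3  h5:5  h6:5  h7:4  h8:4  h9:0  h10:0  h11:0 ⇒ 8.
Leveled (Job 2@1, Job 5@1, Job 6@4, Job 4@7, Job 1@5, Job 3@8): h1:5  h2:5  h3:5  h4:3  h5:4  h6:4  h7:3  h8:4  h9:4  h10:4  h11:4 ⇒ 5.
Reduction 8 − 5 = 3.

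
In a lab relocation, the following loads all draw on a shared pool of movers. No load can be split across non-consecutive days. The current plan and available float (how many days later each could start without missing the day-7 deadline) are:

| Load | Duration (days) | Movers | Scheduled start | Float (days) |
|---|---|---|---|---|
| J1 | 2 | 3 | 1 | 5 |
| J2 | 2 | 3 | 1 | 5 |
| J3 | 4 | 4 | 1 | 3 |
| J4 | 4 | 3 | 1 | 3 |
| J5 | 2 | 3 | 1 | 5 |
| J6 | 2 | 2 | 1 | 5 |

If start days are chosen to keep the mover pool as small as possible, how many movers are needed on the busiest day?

9

Early-start (J1@1, J2@1, J3@1, J4@1, J5@1, J6@1) gives peak 18: d1:18  d2:18  d3:7  d4:7  d5:0  d6:0  d7:0.
Shift J3→3, J5→5, J6→3.
Schedule J1@1, J2@1, J3@3, J4@1, J5@5, J6@3: d1:9  d2:9  d3:9  d4:9  d5:7  d6:7  d7:0 — peak 9.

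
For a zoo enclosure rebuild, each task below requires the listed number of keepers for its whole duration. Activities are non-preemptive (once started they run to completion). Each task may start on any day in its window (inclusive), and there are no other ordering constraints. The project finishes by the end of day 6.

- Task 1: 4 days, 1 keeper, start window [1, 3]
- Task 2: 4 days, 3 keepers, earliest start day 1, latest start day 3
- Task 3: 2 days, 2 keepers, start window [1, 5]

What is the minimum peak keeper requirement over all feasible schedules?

Early-start (Task 1@1, Task 2@1, Task 3@1) gives peak 6: d1:6  d2:6  d3:4  d4:4  d5:0  d6:0.
Shift Task 3→5.
Schedule Task 1@1, Task 2@1, Task 3@5: d1:4  d2:4  d3:4  d4:4  d5:2  d6:2 — peak 4.
Total keeper-days = 20 over 6 days ⇒ peak ≥ ⌈20/6⌉ = 4, so 4 is optimal.

4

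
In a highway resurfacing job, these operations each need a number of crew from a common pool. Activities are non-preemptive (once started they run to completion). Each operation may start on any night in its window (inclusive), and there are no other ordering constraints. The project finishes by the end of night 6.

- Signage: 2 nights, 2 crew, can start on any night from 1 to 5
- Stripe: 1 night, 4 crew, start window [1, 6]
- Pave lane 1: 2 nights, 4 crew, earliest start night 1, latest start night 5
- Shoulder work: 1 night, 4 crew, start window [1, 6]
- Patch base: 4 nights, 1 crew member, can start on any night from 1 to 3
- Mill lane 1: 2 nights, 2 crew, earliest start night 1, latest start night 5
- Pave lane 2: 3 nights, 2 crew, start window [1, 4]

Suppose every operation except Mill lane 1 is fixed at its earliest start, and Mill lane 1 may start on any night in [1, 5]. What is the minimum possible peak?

Mill lane 1@1: n1:19  n2:11  n3:3  n4:1  n5:0  n6:0 → peak 19
Mill lane 1@2: n1:17  n2:11  n3:5  n4:1  n5:0  n6:0 → peak 17
Mill lane 1@3: n1:17  n2:9  n3:5  n4:3  n5:0  n6:0 → peak 17
Mill lane 1@4: n1:17  n2:9  n3:3  n4:3  n5:2  n6:0 → peak 17
Mill lane 1@5: n1:17  n2:9  n3:3  n4:1  n5:2  n6:2 → peak 17
Best is Mill lane 1@2, peak 17.

17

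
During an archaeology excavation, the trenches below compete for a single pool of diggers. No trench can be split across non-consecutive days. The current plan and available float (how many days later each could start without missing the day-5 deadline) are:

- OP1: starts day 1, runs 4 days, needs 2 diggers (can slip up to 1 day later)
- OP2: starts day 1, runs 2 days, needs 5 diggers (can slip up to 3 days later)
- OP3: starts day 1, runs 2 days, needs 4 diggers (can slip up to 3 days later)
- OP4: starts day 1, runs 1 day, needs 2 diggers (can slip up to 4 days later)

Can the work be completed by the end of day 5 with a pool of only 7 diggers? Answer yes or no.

yes

Schedule OP1@1, OP2@1, OP3@3, OP4@5: d1:7  d2:7  d3:6  d4:6  d5:2 — peak 7 ≤ 7.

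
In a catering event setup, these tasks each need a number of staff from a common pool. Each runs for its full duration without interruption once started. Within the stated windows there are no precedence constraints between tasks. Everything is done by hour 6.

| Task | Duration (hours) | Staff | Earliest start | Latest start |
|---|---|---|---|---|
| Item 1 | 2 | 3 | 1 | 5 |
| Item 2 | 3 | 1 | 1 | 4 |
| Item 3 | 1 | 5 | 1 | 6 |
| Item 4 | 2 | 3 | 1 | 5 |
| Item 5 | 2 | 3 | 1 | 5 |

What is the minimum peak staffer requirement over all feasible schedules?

6

Early-start (Item 1@1, Item 2@1, Item 3@1, Item 4@1, Item 5@1) gives peak 15: h1:15  h2:10  h3:1  h4:0  h5:0  h6:0.
Shift Item 3→3, Item 4→4, Item 5→4.
Schedule Item 1@1, Item 2@1, Item 3@3, Item 4@4, Item 5@4: h1:4  h2:4  h3:6  h4:6  h5:6  h6:0 — peak 6.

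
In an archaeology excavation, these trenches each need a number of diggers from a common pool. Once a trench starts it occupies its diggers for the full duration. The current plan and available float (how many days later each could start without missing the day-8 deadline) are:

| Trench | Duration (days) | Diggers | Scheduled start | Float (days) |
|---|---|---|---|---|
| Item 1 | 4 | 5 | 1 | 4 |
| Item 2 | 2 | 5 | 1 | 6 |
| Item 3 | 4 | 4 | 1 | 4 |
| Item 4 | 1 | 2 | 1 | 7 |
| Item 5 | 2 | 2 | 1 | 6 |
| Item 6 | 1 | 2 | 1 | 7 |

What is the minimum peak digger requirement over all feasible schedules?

Early-start (Item 1@1, Item 2@1, Item 3@1, Item 4@1, Item 5@1, Item 6@1) gives peak 20: d1:20  d2:16  d3:9  d4:9  d5:0  d6:0  d7:0  d8:0.
Shift Item 2→5, Item 4→5, Item 5→5, Item 6→6.
Schedule Item 1@1, Item 2@5, Item 3@1, Item 4@5, Item 5@5, Item 6@6: d1:9  d2:9  d3:9  d4:9  d5:9  d6:9  d7:0  d8:0 — peak 9.

9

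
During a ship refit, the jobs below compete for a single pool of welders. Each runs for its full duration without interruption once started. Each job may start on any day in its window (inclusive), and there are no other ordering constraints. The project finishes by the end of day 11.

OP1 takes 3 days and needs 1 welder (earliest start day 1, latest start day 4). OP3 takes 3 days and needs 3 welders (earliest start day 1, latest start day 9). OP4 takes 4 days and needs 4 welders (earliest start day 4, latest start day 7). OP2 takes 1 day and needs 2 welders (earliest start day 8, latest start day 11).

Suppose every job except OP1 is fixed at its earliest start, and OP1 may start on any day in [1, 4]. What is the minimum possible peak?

4

OP1@1: d1:4  d2:4  d3:4  d4:4  d5:4  d6:4  d7:4  d8:2  d9:0  d10:0  d11:0 → peak 4
OP1@2: d1:3  d2:4  d3:4  d4:5  d5:4  d6:4  d7:4  d8:2  d9:0  d10:0  d11:0 → peak 5
OP1@3: d1:3  d2:3  d3:4  d4:5  d5:5  d6:4  d7:4  d8:2  d9:0  d10:0  d11:0 → peak 5
OP1@4: d1:3  d2:3  d3:3  d4:5  d5:5  d6:5  d7:4  d8:2  d9:0  d10:0  d11:0 → peak 5
Best is OP1@1, peak 4.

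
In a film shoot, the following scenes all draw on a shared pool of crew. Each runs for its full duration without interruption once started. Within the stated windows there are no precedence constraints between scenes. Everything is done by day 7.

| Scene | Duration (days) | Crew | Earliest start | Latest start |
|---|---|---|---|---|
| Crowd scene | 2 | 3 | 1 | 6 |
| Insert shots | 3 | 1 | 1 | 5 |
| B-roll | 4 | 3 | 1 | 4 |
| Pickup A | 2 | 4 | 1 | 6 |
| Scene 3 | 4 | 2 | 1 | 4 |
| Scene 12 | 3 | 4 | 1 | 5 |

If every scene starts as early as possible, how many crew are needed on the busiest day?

Early-start schedule: Crowd scene@1, Insert shots@1, B-roll@1, Pickup A@1, Scene 3@1, Scene 12@1.
Load per day: day 1: 17, day 2: 17, day 3: 10, day 4: 5, day 5: 0, day 6: 0, day 7: 0.
Peak is 17.

17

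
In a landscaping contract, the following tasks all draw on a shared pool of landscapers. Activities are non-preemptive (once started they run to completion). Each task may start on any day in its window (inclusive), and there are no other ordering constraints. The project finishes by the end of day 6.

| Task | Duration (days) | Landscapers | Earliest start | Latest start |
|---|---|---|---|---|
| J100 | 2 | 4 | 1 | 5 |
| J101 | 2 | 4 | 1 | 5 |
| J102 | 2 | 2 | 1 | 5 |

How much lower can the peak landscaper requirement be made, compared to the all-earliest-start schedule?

6

Early-start peak: d1:10  d2:10  d3:0  d4:0  d5:0  d6:0 ⇒ 10.
Leveled (J100@1, J101@3, J102@5): d1:4  d2:4  d3:4  d4:4  d5:2  d6:2 ⇒ 4.
Reduction 10 − 4 = 6.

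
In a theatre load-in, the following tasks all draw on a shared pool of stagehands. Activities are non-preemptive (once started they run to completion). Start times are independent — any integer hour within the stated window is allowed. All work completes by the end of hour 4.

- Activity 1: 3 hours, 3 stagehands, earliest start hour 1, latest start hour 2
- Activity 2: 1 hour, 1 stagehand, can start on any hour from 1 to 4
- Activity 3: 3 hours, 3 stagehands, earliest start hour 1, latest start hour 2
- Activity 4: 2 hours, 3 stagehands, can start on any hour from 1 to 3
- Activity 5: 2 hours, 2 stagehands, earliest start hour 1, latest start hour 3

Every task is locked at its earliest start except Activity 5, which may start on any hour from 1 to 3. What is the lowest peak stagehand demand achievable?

Activity 5@1: h1:12  h2:11  h3:6  h4:0 → peak 12
Activity 5@2: h1:10  h2:11  h3:8  h4:0 → peak 11
Activity 5@3: h1:10  h2:9  h3:8  h4:2 → peak 10
Best is Activity 5@3, peak 10.

10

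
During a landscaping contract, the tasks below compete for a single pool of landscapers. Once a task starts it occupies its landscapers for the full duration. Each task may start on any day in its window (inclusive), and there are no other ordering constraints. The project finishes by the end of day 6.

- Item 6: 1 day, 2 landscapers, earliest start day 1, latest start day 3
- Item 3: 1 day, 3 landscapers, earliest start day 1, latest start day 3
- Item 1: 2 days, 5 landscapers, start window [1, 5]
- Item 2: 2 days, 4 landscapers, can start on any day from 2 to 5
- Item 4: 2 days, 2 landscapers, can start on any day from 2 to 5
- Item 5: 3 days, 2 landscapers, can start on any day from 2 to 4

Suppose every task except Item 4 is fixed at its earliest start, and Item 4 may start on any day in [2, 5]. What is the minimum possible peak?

Item 4@2: d1:10  d2:13  d3:8  d4:2  d5:0  d6:0 → peak 13
Item 4@3: d1:10  d2:11  d3:8  d4:4  d5:0  d6:0 → peak 11
Item 4@4: d1:10  d2:11  d3:6  d4:4  d5:2  d6:0 → peak 11
Item 4@5: d1:10  d2:11  d3:6  d4:2  d5:2  d6:2 → peak 11
Best is Item 4@3, peak 11.

11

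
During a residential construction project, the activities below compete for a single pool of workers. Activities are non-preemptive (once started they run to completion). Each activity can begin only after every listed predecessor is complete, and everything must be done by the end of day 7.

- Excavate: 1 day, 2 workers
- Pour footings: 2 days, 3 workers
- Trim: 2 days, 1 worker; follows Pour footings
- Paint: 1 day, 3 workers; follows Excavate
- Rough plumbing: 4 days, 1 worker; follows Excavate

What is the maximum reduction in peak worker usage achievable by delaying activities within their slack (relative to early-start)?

Early-start peak: d1:5  d2:7  d3:2  d4:2  d5:1  d6:0  d7:0 ⇒ 7.
Leveled (Excavate@1, Pour footings@2, Trim@4, Paint@6, Rough plumbing@2): d1:2  d2:4  d3:4  d4:2  d5:2  d6:3  d7:0 ⇒ 4.
Reduction 7 − 4 = 3.

3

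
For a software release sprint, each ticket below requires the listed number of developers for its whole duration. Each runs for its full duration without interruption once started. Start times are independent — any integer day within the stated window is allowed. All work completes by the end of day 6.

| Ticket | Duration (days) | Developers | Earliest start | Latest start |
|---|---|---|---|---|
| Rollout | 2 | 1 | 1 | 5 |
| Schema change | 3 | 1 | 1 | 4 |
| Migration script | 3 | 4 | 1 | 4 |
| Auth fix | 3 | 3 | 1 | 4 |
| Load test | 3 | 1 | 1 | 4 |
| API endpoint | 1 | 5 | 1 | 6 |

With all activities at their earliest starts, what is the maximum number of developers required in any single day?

15

Early-start schedule: Rollout@1, Schema change@1, Migration script@1, Auth fix@1, Load test@1, API endpoint@1.
Load per day: day 1: 15, day 2: 10, day 3: 9, day 4: 0, day 5: 0, day 6: 0.
Peak is 15.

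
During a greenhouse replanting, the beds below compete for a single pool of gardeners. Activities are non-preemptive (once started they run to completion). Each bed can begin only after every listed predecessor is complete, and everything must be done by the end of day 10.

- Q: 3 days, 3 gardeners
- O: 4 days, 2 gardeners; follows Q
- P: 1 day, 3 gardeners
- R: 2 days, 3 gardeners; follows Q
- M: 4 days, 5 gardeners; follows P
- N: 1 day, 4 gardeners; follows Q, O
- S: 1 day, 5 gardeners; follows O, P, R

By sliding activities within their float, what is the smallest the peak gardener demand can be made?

Early-start (Q@1, O@4, P@1, R@4, M@2, N@8, S@8) gives peak 10: d1:6  d2:8  d3:8  d4:10  d5:10  d6:2  d7:2  d8:9  d9:0  d10:0.
Shift R→8, M→4, S→10.
Schedule Q@1, O@4, P@1, R@8, M@4, N@8, S@10: d1:6  d2:3  d3:3  d4:7  d5:7  d6:7  d7:7  d8:7  d9:3  d10:5 — peak 7.

7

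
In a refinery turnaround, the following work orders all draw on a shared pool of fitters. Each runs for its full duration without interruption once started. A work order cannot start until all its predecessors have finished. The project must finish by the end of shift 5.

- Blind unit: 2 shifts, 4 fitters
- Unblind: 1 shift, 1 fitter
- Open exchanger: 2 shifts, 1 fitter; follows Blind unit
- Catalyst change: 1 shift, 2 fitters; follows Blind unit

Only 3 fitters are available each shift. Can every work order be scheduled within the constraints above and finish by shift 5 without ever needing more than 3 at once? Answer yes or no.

no

The minimum achievable peak is 4; 3 < 4, so no feasible schedule stays within the cap.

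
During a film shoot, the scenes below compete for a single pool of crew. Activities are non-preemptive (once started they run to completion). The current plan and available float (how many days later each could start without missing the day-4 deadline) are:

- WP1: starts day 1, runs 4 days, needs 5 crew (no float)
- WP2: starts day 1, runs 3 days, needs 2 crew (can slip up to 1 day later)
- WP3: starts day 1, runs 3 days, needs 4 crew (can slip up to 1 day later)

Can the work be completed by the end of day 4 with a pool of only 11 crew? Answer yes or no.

yes

Schedule WP1@1, WP2@1, WP3@1: d1:11  d2:11  d3:11  d4:5 — peak 11 ≤ 11.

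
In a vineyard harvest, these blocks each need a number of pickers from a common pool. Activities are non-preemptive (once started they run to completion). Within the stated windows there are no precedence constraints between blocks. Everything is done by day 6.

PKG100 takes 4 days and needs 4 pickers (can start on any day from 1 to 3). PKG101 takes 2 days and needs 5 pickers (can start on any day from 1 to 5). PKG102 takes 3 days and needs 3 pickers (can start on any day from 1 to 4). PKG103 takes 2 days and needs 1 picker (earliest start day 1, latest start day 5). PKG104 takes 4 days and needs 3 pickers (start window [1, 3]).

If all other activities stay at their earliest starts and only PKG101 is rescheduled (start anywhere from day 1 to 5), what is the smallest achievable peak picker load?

11

PKG101@1: d1:16  d2:16  d3:10  d4:7  d5:0  d6:0 → peak 16
PKG101@2: d1:11  d2:16  d3:15  d4:7  d5:0  d6:0 → peak 16
PKG101@3: d1:11  d2:11  d3:15  d4:12  d5:0  d6:0 → peak 15
PKG101@4: d1:11  d2:11  d3:10  d4:12  d5:5  d6:0 → peak 12
PKG101@5: d1:11  d2:11  d3:10  d4:7  d5:5  d6:5 → peak 11
Best is PKG101@5, peak 11.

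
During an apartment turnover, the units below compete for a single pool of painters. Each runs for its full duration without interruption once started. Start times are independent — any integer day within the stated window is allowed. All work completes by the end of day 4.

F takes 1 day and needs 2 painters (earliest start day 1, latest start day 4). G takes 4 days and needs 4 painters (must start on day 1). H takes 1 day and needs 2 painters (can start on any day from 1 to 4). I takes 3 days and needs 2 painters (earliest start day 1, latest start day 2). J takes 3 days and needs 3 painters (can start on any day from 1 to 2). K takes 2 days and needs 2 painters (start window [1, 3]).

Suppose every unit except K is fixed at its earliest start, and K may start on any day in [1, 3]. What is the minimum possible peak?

K@1: d1:15  d2:11  d3:9  d4:4 → peak 15
K@2: d1:13  d2:11  d3:11  d4:4 → peak 13
K@3: d1:13  d2:9  d3:11  d4:6 → peak 13
Best is K@2, peak 13.

13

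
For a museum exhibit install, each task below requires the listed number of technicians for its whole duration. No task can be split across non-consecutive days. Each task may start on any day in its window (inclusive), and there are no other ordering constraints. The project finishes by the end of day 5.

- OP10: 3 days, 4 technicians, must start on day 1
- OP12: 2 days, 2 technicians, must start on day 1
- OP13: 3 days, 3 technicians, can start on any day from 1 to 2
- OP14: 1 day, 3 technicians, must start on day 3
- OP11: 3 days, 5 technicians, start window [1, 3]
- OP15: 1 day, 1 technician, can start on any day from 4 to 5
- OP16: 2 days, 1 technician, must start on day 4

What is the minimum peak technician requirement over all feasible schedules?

15

Schedule OP10@1, OP12@1, OP13@1, OP14@3, OP11@1, OP15@4, OP16@4: d1:14  d2:14  d3:15  d4:2  d5:1 — peak 15.
No arrangement of the 12 feasible schedules does better.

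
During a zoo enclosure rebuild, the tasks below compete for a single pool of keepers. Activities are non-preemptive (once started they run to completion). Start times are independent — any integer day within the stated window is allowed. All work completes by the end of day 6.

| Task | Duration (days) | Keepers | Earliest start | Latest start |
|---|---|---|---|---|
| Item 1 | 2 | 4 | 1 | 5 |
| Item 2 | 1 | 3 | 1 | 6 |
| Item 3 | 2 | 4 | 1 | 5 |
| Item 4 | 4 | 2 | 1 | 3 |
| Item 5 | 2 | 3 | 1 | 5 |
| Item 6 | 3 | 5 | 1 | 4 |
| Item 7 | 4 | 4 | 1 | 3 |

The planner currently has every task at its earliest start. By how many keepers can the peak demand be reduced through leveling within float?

14

Early-start peak: d1:25  d2:22  d3:11  d4:6  d5:0  d6:0 ⇒ 25.
Leveled (Item 1@1, Item 2@1, Item 3@1, Item 4@3, Item 5@2, Item 6@4, Item 7@3): d1:11  d2:11  d3:9  d4:11  d5:11  d6:11 ⇒ 11.
Reduction 25 − 11 = 14.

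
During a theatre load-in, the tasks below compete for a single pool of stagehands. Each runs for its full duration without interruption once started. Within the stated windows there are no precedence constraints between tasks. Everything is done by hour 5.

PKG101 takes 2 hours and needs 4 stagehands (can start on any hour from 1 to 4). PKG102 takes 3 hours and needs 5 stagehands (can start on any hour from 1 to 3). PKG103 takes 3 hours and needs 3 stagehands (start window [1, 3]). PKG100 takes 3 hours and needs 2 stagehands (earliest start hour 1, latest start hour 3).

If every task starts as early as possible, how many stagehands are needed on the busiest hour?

Early-start schedule: PKG101@1, PKG102@1, PKG103@1, PKG100@1.
Load per hour: hour 1: 14, hour 2: 14, hour 3: 10, hour 4: 0, hour 5: 0.
Peak is 14.

14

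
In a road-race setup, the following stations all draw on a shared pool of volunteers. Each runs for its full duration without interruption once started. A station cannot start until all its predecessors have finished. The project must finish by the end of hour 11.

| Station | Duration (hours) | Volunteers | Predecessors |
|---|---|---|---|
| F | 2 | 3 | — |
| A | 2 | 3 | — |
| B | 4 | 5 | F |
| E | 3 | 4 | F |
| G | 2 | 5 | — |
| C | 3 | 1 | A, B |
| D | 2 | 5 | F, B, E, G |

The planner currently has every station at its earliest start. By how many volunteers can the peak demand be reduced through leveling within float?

Early-start peak: h1:11  h2:11  h3:9  h4:9  h5:9  h6:5  h7:6  h8:6  h9:1  h10:0  h11:0 ⇒ 11.
Leveled (F@1, A@3, B@3, E@7, G@1, C@7, D@10): h1:8  h2:8  h3:8  h4:8  h5:5  h6:5  h7:5  h8:5  h9:5  h10:5  h11:5 ⇒ 8.
Reduction 11 − 8 = 3.

3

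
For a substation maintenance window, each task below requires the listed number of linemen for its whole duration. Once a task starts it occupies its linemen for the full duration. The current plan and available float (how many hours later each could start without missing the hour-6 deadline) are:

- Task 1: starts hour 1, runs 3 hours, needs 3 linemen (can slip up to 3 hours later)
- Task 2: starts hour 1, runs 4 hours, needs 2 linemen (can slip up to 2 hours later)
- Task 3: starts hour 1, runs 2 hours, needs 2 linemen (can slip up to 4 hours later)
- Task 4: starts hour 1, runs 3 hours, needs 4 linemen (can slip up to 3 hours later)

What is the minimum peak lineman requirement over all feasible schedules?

6

Early-start (Task 1@1, Task 2@1, Task 3@1, Task 4@1) gives peak 11: h1:11  h2:11  h3:9  h4:2  h5:0  h6:0.
Shift Task 3→5, Task 4→4.
Schedule Task 1@1, Task 2@1, Task 3@5, Task 4@4: h1:5  h2:5  h3:5  h4:6  h5:6  h6:6 — peak 6.
Total lineman-hours = 33 over 6 hours ⇒ peak ≥ ⌈33/6⌉ = 6, so 6 is optimal.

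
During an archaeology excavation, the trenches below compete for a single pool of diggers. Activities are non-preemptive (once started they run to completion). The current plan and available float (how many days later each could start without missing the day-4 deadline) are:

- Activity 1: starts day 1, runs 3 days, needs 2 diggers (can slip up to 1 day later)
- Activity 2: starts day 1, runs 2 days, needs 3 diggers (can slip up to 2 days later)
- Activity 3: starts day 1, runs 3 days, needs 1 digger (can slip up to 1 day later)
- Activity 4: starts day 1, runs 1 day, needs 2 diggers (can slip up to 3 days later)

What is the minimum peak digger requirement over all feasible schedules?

6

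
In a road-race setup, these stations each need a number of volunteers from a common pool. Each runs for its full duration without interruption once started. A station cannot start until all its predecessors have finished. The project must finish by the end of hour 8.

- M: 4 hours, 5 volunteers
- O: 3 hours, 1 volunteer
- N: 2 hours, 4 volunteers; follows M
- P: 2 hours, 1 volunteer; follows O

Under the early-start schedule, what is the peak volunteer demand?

Early-start schedule: M@1, O@1, N@5, P@4.
Load per hour: hour 1: 6, hour 2: 6, hour 3: 6, hour 4: 6, hour 5: 5, hour 6: 4, hour 7: 0, hour 8: 0.
Peak is 6.

6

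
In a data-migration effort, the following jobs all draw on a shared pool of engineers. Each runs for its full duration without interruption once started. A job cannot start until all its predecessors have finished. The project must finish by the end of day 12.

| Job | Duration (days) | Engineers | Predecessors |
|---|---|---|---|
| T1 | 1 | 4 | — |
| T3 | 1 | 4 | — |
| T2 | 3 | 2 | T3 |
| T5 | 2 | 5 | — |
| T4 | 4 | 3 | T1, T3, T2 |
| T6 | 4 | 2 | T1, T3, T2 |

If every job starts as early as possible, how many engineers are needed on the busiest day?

Early-start schedule: T1@1, T3@1, T2@2, T5@1, T4@5, T6@5.
Load per day: day 1: 13, day 2: 7, day 3: 2, day 4: 2, day 5: 5, day 6: 5, day 7: 5, day 8: 5, day 9: 0, day 10: 0, day 11: 0, day 12: 0.
Peak is 13.

13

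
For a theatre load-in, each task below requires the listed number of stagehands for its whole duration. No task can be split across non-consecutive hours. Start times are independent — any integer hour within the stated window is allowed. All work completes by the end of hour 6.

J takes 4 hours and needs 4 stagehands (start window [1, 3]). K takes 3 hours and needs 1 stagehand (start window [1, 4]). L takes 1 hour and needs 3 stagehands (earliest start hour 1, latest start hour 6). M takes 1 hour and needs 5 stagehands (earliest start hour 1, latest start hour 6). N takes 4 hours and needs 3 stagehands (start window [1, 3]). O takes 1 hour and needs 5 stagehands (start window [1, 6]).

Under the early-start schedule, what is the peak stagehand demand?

21

Early-start schedule: J@1, K@1, L@1, M@1, N@1, O@1.
Load per hour: hour 1: 21, hour 2: 8, hour 3: 8, hour 4: 7, hour 5: 0, hour 6: 0.
Peak is 21.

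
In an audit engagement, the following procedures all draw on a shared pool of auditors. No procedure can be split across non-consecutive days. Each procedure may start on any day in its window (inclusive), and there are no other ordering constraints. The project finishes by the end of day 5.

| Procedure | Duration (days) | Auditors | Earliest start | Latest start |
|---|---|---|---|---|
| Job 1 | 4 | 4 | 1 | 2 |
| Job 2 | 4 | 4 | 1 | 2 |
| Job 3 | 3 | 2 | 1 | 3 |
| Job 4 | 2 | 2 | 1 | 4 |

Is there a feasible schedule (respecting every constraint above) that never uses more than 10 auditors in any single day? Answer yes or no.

yes

Schedule Job 1@1, Job 2@1, Job 3@1, Job 4@4: d1:10  d2:10  d3:10  d4:10  d5:2 — peak 10 ≤ 10.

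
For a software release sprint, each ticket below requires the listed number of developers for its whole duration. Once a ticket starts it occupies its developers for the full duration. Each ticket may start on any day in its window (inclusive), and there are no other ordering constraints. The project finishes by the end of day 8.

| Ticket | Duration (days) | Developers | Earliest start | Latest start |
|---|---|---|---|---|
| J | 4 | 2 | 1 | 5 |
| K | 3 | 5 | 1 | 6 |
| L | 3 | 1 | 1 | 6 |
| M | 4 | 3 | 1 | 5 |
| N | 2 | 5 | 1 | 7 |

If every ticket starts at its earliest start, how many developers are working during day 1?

16

At early start, day 1 has: J, K, L, M, N.
Demand: 2 + 5 + 1 + 3 + 5 = 16.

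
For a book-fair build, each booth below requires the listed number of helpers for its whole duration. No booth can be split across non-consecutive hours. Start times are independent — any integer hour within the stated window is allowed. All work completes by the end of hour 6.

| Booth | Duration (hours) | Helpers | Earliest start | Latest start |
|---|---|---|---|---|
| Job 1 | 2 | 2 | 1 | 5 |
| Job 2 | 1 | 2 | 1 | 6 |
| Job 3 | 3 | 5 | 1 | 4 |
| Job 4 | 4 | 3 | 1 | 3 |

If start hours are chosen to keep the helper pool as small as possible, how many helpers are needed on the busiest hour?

8

Early-start (Job 1@1, Job 2@1, Job 3@1, Job 4@1) gives peak 12: h1:12  h2:10  h3:8  h4:3  h5:0  h6:0.
Shift Job 3→2, Job 4→3.
Schedule Job 1@1, Job 2@1, Job 3@2, Job 4@3: h1:4  h2:7  h3:8  h4:8  h5:3  h6:3 — peak 8.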